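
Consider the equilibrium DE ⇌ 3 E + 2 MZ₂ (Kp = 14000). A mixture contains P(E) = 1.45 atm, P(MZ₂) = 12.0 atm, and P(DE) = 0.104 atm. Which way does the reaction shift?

Qp = P(E)³·P(MZ₂)² / P(DE) = (1.45)³·(12.0)² / (0.104) = 4220
Qp = 4220 < Kp = 14000, so the forward reaction proceeds.

to the right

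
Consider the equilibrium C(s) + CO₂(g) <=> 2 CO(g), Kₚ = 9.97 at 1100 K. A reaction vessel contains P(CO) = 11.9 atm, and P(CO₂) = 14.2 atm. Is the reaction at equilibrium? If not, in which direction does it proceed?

(C is a pure solid — omitted from Qₚ.)
Qₚ = P(CO)² / P(CO₂) = (11.9)² / (14.2) = 9.97
Qₚ = 9.97 = Kₚ, so the system is already at equilibrium.

at equilibrium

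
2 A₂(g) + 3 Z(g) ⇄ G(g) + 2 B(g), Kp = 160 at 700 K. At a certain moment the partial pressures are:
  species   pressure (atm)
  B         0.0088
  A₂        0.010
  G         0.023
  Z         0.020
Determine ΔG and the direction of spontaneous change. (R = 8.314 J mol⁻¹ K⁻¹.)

ΔG = 15.3 kJ/mol; the forward reaction is non-spontaneous

Qp = P(G)·P(B)² / (P(A₂)²·P(Z)³) = (0.023)·(0.0088)² / ((0.010)²·(0.020)³) = 2230
ΔG = RT ln(Qp/Kp) = (8.314 J mol⁻¹ K⁻¹)(700 K) × ln(2230/160)
   = (5.820 kJ/mol)(2.635) = 15.3 kJ/mol
ΔG > 0, so the forward reaction is non-spontaneous (proceeds in reverse).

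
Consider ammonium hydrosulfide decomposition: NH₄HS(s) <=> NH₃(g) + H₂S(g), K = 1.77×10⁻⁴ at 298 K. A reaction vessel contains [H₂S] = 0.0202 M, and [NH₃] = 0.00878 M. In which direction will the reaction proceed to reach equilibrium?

at equilibrium

(NH₄HS is a pure solid — omitted from Q.)
Q = [NH₃]·[H₂S] = (0.00878)·(0.0202) = 1.77×10⁻⁴
Q = 1.77×10⁻⁴ = K, so the system is already at equilibrium.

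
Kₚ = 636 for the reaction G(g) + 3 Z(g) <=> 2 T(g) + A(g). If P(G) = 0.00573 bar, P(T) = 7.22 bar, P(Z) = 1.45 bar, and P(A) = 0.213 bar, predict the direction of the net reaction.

neither direction; the system is at equilibrium

Qₚ = P(T)²·P(A) / (P(G)·P(Z)³) = (7.22)²·(0.213) / ((0.00573)·(1.45)³) = 636
Qₚ = 636 = Kₚ, so the system is already at equilibrium.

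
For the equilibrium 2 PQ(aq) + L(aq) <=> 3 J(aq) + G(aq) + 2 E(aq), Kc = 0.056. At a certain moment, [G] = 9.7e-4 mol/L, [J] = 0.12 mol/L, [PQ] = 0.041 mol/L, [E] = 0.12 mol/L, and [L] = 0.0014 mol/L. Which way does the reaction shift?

toward products

Qc = [J]³·[G]·[E]² / ([PQ]²·[L]) = (0.12)³·(9.7e-4)·(0.12)² / ((0.041)²·(0.0014)) = 0.010
Qc = 0.010 < Kc = 0.056, so the forward reaction proceeds.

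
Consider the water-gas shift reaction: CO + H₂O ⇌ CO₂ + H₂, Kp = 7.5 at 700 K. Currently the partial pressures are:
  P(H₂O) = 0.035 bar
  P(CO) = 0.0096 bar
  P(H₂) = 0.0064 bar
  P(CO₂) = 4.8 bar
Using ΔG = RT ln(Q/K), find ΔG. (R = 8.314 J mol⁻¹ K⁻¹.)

ΔG = 14.6 kJ/mol

Qp = P(CO₂)·P(H₂) / (P(CO)·P(H₂O)) = (4.8)·(0.0064) / ((0.0096)·(0.035)) = 91.4
ΔG = RT ln(Qp/Kp) = (8.314 J mol⁻¹ K⁻¹)(700 K) × ln(91.4/7.5)
   = (5.820 kJ/mol)(2.500) = 14.6 kJ/mol
ΔG > 0, so the forward reaction is non-spontaneous (proceeds in reverse).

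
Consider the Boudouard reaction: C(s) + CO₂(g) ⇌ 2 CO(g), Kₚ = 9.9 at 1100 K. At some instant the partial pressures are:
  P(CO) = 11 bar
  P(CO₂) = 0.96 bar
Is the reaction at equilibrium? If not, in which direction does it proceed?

reverse (toward reactants)

(C is a pure solid — omitted from Qₚ.)
Qₚ = P(CO)² / P(CO₂) = (11)² / (0.96) = 130
Qₚ = 130 > Kₚ = 9.9, so the reverse reaction proceeds.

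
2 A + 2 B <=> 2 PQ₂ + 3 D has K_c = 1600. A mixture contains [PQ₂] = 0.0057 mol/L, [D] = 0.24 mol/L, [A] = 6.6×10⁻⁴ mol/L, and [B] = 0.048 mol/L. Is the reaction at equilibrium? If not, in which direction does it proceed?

toward products

Q_c = [PQ₂]²·[D]³ / ([A]²·[B]²) = (0.0057)²·(0.24)³ / ((6.6×10⁻⁴)²·(0.048)²) = 450
Q_c = 450 < K_c = 1600, so the forward reaction proceeds.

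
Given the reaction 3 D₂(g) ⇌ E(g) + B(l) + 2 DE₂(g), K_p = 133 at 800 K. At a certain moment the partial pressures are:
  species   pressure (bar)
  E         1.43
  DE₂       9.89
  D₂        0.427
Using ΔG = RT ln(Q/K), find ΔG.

(B is a pure liquid — omitted from Q_p.)
Q_p = P(E)·P(DE₂)² / P(D₂)³ = (1.43)·(9.89)² / (0.427)³ = 1800
ΔG = RT ln(Q_p/K_p) = (8.314 J mol⁻¹ K⁻¹)(800 K) × ln(1800/133)
   = (6.651 kJ/mol)(2.605) = 17.3 kJ/mol
ΔG > 0, so the forward reaction is non-spontaneous (proceeds in reverse).

ΔG = 17.3 kJ/mol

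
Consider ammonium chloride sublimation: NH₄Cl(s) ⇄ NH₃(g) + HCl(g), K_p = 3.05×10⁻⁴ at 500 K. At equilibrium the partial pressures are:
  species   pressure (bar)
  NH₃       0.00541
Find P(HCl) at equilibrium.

(NH₄Cl is a pure solid — omitted from K_p.)
At equilibrium, K_p = P(NH₃)·P(HCl) = 3.05×10⁻⁴.
(0.00541)·(P(HCl)) = 3.05×10⁻⁴
P(HCl) = 0.0564 bar

P(HCl) = 0.0564 bar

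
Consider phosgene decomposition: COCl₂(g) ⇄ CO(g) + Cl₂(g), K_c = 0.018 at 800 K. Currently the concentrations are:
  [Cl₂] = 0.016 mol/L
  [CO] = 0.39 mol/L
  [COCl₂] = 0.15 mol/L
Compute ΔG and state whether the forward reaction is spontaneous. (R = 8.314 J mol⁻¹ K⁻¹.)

Q_c = [CO]·[Cl₂] / [COCl₂] = (0.39)·(0.016) / (0.15) = 0.0416
ΔG = RT ln(Q_c/K_c) = (8.314 J mol⁻¹ K⁻¹)(800 K) × ln(0.0416/0.018)
   = (6.651 kJ/mol)(0.8377) = 5.57 kJ/mol
ΔG > 0, so the forward reaction is non-spontaneous (proceeds in reverse).

ΔG = 5.57 kJ/mol; the forward reaction is non-spontaneous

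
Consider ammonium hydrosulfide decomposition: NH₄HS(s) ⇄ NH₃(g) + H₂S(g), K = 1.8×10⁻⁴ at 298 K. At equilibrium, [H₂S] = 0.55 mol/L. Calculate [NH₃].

[NH₃] = 3.3×10⁻⁴ mol/L

(NH₄HS is a pure solid — omitted from K.)
At equilibrium, K = [NH₃]·[H₂S] = 1.8×10⁻⁴.
([NH₃])·(0.55) = 1.8×10⁻⁴
[NH₃] = 3.27×10⁻⁴ = 3.3×10⁻⁴ mol/L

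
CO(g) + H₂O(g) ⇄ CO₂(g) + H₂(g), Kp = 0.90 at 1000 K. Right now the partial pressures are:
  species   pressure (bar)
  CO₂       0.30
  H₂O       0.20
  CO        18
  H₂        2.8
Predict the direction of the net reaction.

to the right

Qp = P(CO₂)·P(H₂) / (P(CO)·P(H₂O)) = (0.30)·(2.8) / ((18)·(0.20)) = 0.23
Qp = 0.23 < Kp = 0.90, so the forward reaction proceeds.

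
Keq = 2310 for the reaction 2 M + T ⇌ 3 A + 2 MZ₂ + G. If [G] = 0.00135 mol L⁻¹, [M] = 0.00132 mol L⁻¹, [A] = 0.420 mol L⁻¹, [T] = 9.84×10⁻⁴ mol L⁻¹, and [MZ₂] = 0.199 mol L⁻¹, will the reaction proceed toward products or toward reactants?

neither direction; the system is at equilibrium

Q = [A]³·[MZ₂]²·[G] / ([M]²·[T]) = (0.420)³·(0.199)²·(0.00135) / ((0.00132)²·(9.84×10⁻⁴)) = 2310
Q = 2310 = Keq, so the system is already at equilibrium.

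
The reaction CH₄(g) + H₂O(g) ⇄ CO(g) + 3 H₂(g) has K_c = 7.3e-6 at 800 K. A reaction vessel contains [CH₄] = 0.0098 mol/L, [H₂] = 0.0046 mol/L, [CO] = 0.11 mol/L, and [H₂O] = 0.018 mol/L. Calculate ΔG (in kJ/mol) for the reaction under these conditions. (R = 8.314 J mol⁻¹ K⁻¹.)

Q_c = [CO]·[H₂]³ / ([CH₄]·[H₂O]) = (0.11)·(0.0046)³ / ((0.0098)·(0.018)) = 6.07e-5
ΔG = RT ln(Q_c/K_c) = (8.314 J mol⁻¹ K⁻¹)(800 K) × ln(6.07e-5/7.3e-6)
   = (6.651 kJ/mol)(2.118) = 14.1 kJ/mol
ΔG > 0, so the forward reaction is non-spontaneous (proceeds in reverse).

ΔG = 14.1 kJ/mol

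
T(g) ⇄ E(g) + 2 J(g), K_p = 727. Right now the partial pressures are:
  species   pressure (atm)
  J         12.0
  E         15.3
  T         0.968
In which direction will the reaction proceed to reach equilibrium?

to the left

Q_p = P(E)·P(J)² / P(T) = (15.3)·(12.0)² / (0.968) = 2280
Q_p = 2280 > K_p = 727, so the reverse reaction proceeds.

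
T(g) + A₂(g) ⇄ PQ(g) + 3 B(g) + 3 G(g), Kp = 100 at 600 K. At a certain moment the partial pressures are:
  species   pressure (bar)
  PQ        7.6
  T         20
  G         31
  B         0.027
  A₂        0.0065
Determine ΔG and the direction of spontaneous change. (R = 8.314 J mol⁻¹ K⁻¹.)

Qp = P(PQ)·P(B)³·P(G)³ / (P(T)·P(A₂)) = (7.6)·(0.027)³·(31)³ / ((20)·(0.0065)) = 34.3
ΔG = RT ln(Qp/Kp) = (8.314 J mol⁻¹ K⁻¹)(600 K) × ln(34.3/100)
   = (4.988 kJ/mol)(-1.070) = -5.34 kJ/mol
ΔG < 0, so the forward reaction is spontaneous (proceeds forward).

ΔG = -5.34 kJ/mol; the forward reaction is spontaneous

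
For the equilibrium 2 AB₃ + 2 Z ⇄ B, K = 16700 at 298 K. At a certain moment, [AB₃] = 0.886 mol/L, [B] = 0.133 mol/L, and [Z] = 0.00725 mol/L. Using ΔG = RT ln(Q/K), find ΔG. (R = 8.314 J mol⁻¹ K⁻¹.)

Q = [B] / ([AB₃]²·[Z]²) = (0.133) / ((0.886)²·(0.00725)²) = 3220
ΔG = RT ln(Q/K) = (8.314 J mol⁻¹ K⁻¹)(298 K) × ln(3220/16700)
   = (2.478 kJ/mol)(-1.646) = -4.08 kJ/mol
ΔG < 0, so the forward reaction is spontaneous (proceeds forward).

ΔG = -4.08 kJ/mol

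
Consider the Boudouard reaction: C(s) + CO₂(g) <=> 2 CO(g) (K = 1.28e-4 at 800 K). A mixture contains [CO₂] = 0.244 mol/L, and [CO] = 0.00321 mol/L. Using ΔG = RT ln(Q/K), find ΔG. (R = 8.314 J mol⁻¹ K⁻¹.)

ΔG = -7.38 kJ/mol

(C is a pure solid — omitted from Q.)
Q = [CO]² / [CO₂] = (0.00321)² / (0.244) = 4.22e-5
ΔG = RT ln(Q/K) = (8.314 J mol⁻¹ K⁻¹)(800 K) × ln(4.22e-5/1.28e-4)
   = (6.651 kJ/mol)(-1.110) = -7.38 kJ/mol
ΔG < 0, so the forward reaction is spontaneous (proceeds forward).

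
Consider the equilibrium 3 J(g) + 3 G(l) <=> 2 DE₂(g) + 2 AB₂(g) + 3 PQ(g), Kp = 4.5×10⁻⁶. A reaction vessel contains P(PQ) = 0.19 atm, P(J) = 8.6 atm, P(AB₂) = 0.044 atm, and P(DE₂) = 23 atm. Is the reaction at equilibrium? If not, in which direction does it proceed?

(G is a pure liquid — omitted from Qp.)
Qp = P(DE₂)²·P(AB₂)²·P(PQ)³ / P(J)³ = (23)²·(0.044)²·(0.19)³ / (8.6)³ = 1.1×10⁻⁵
Qp = 1.1×10⁻⁵ > Kp = 4.5×10⁻⁶, so the reverse reaction proceeds.

to the left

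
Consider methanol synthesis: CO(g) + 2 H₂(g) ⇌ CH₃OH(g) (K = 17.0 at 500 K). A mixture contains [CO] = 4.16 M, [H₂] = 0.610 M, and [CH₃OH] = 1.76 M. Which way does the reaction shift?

in the forward direction

Q = [CH₃OH] / ([CO]·[H₂]²) = (1.76) / ((4.16)·(0.610)²) = 1.14
Q = 1.14 < K = 17.0, so the forward reaction proceeds.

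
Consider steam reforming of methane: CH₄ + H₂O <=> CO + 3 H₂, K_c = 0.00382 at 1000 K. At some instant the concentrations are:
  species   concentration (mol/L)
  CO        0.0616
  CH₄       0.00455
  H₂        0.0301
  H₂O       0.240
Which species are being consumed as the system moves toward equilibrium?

Q_c = [CO]·[H₂]³ / ([CH₄]·[H₂O]) = (0.0616)·(0.0301)³ / ((0.00455)·(0.240)) = 0.00154
Q_c = 0.00154 < K_c = 0.00382: net forward reaction.

CH₄, H₂O (reactants)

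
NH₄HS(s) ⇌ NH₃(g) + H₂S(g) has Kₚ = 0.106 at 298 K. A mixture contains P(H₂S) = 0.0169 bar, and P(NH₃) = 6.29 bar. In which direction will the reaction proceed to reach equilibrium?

at equilibrium

(NH₄HS is a pure solid — omitted from Qₚ.)
Qₚ = P(NH₃)·P(H₂S) = (6.29)·(0.0169) = 0.106
Qₚ = 0.106 = Kₚ, so the system is already at equilibrium.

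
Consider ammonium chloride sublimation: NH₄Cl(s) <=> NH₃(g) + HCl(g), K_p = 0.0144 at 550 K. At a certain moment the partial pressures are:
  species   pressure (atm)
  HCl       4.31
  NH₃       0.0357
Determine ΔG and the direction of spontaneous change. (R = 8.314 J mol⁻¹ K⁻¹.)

ΔG = 10.8 kJ/mol; the forward reaction is non-spontaneous

(NH₄Cl is a pure solid — omitted from Q_p.)
Q_p = P(NH₃)·P(HCl) = (0.0357)·(4.31) = 0.154
ΔG = RT ln(Q_p/K_p) = (8.314 J mol⁻¹ K⁻¹)(550 K) × ln(0.154/0.0144)
   = (4.573 kJ/mol)(2.370) = 10.8 kJ/mol
ΔG > 0, so the forward reaction is non-spontaneous (proceeds in reverse).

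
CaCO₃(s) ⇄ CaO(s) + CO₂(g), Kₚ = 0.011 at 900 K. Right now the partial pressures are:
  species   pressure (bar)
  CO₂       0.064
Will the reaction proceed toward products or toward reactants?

(CaCO₃, CaO are pure solids — omitted from Qₚ.)
Qₚ = P(CO₂) = 0.064
Qₚ = 0.064 > Kₚ = 0.011, so the reverse reaction proceeds.

in the reverse direction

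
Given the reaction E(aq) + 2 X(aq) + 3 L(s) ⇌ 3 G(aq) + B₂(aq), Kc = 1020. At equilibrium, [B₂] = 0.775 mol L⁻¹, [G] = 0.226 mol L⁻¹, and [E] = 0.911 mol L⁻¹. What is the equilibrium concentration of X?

[X] = 0.00310 mol L⁻¹

(L is a pure solid — omitted from Kc.)
At equilibrium, Kc = [G]³·[B₂] / ([E]·[X]²) = 1020.
(0.226)³·(0.775) / ((0.911)·([X])²) = 1020
[X]² = 9.63e-6 ⇒ [X] = 0.00310 mol L⁻¹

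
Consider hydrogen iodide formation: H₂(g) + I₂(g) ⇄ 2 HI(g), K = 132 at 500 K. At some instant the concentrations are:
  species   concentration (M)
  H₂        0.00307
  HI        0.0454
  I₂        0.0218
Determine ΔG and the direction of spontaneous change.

Q = [HI]² / ([H₂]·[I₂]) = (0.0454)² / ((0.00307)·(0.0218)) = 30.8
ΔG = RT ln(Q/K) = (8.314 J mol⁻¹ K⁻¹)(500 K) × ln(30.8/132)
   = (4.157 kJ/mol)(-1.455) = -6.05 kJ/mol
ΔG < 0, so the forward reaction is spontaneous (proceeds forward).

ΔG = -6.05 kJ/mol; the forward reaction is spontaneous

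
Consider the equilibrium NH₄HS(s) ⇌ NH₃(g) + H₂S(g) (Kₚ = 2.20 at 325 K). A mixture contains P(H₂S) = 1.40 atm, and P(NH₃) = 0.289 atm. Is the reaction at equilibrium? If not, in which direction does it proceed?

in the forward direction

(NH₄HS is a pure solid — omitted from Qₚ.)
Qₚ = P(NH₃)·P(H₂S) = (0.289)·(1.40) = 0.405
Qₚ = 0.405 < Kₚ = 2.20, so the forward reaction proceeds.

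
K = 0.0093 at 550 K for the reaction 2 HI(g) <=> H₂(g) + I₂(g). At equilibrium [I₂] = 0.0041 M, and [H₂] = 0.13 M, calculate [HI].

At equilibrium, K = [H₂]·[I₂] / [HI]² = 0.0093.
(0.13)·(0.0041) / ([HI])² = 0.0093
[HI]² = 0.0573 ⇒ [HI] = 0.24 M

[HI] = 0.24 M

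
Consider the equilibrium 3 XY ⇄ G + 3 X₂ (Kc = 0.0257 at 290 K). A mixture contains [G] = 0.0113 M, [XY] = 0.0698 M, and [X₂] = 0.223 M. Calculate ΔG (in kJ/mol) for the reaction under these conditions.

Qc = [G]·[X₂]³ / [XY]³ = (0.0113)·(0.223)³ / (0.0698)³ = 0.368
ΔG = RT ln(Qc/Kc) = (8.314 J mol⁻¹ K⁻¹)(290 K) × ln(0.368/0.0257)
   = (2.411 kJ/mol)(2.662) = 6.42 kJ/mol
ΔG > 0, so the forward reaction is non-spontaneous (proceeds in reverse).

ΔG = 6.42 kJ/mol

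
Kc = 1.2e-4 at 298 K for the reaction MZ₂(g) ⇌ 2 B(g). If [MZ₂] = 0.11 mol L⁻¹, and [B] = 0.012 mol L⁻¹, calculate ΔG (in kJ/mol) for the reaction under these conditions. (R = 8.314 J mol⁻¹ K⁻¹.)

ΔG = 5.92 kJ/mol

Qc = [B]² / [MZ₂] = (0.012)² / (0.11) = 0.00131
ΔG = RT ln(Qc/Kc) = (8.314 J mol⁻¹ K⁻¹)(298 K) × ln(0.00131/1.2e-4)
   = (2.478 kJ/mol)(2.390) = 5.92 kJ/mol
ΔG > 0, so the forward reaction is non-spontaneous (proceeds in reverse).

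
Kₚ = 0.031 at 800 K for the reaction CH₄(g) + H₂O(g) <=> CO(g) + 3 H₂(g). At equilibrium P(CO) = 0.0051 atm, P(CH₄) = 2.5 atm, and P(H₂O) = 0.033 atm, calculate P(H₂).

At equilibrium, Kₚ = P(CO)·P(H₂)³ / (P(CH₄)·P(H₂O)) = 0.031.
(0.0051)·(P(H₂))³ / ((2.5)·(0.033)) = 0.031
P(H₂)³ = 0.501 ⇒ P(H₂) = 0.79 atm

P(H₂) = 0.79 atm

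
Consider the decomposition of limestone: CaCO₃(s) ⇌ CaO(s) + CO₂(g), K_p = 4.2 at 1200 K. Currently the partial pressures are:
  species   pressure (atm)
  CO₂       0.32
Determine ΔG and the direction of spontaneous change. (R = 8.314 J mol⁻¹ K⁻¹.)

ΔG = -25.7 kJ/mol; the forward reaction is spontaneous

(CaCO₃, CaO are pure solids — omitted from Q_p.)
Q_p = P(CO₂) = 0.320
ΔG = RT ln(Q_p/K_p) = (8.314 J mol⁻¹ K⁻¹)(1200 K) × ln(0.320/4.2)
   = (9.977 kJ/mol)(-2.575) = -25.7 kJ/mol
ΔG < 0, so the forward reaction is spontaneous (proceeds forward).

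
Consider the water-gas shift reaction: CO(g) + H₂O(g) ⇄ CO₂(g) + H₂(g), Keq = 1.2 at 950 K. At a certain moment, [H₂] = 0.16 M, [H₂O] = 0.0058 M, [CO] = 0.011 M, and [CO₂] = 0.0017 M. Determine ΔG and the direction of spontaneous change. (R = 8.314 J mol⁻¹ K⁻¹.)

Q = [CO₂]·[H₂] / ([CO]·[H₂O]) = (0.0017)·(0.16) / ((0.011)·(0.0058)) = 4.26
ΔG = RT ln(Q/Keq) = (8.314 J mol⁻¹ K⁻¹)(950 K) × ln(4.26/1.2)
   = (7.898 kJ/mol)(1.267) = 10.0 kJ/mol
ΔG > 0, so the forward reaction is non-spontaneous (proceeds in reverse).

ΔG = 10.0 kJ/mol; the forward reaction is non-spontaneous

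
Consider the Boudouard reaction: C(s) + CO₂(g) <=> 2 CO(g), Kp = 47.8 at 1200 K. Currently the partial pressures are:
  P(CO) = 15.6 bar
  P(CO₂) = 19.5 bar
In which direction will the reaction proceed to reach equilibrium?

to the right

(C is a pure solid — omitted from Qp.)
Qp = P(CO)² / P(CO₂) = (15.6)² / (19.5) = 12.5
Qp = 12.5 < Kp = 47.8, so the forward reaction proceeds.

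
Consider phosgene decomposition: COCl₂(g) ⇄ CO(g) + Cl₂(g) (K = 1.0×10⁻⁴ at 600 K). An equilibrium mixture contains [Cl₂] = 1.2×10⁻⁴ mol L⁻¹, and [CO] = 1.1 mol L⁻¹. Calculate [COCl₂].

[COCl₂] = 1.3 mol L⁻¹

At equilibrium, K = [CO]·[Cl₂] / [COCl₂] = 1.0×10⁻⁴.
(1.1)·(1.2×10⁻⁴) / ([COCl₂]) = 1.0×10⁻⁴
[COCl₂] = 1.32 = 1.3 mol L⁻¹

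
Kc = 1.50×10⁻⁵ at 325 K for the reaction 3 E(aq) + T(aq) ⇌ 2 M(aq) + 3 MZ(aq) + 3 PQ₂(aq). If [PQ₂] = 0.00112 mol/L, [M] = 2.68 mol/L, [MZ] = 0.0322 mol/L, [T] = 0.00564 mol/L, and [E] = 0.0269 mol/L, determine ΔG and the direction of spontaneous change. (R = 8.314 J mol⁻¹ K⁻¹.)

ΔG = -4.29 kJ/mol; the forward reaction is spontaneous

Qc = [M]²·[MZ]³·[PQ₂]³ / ([E]³·[T]) = (2.68)²·(0.0322)³·(0.00112)³ / ((0.0269)³·(0.00564)) = 3.07×10⁻⁶
ΔG = RT ln(Qc/Kc) = (8.314 J mol⁻¹ K⁻¹)(325 K) × ln(3.07×10⁻⁶/1.50×10⁻⁵)
   = (2.702 kJ/mol)(-1.586) = -4.29 kJ/mol
ΔG < 0, so the forward reaction is spontaneous (proceeds forward).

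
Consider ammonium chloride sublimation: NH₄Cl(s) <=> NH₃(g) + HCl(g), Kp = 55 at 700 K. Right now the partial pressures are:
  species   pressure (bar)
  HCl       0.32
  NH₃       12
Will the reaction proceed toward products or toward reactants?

(NH₄Cl is a pure solid — omitted from Qp.)
Qp = P(NH₃)·P(HCl) = (12)·(0.32) = 3.8
Qp = 3.8 < Kp = 55, so the forward reaction proceeds.

forward (toward products)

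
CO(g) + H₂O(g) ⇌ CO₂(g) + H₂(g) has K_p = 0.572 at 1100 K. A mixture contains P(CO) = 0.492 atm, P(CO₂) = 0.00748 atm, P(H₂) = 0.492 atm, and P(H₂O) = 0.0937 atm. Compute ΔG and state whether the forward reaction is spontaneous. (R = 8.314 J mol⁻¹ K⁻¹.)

Q_p = P(CO₂)·P(H₂) / (P(CO)·P(H₂O)) = (0.00748)·(0.492) / ((0.492)·(0.0937)) = 0.0798
ΔG = RT ln(Q_p/K_p) = (8.314 J mol⁻¹ K⁻¹)(1100 K) × ln(0.0798/0.572)
   = (9.145 kJ/mol)(-1.970) = -18.0 kJ/mol
ΔG < 0, so the forward reaction is spontaneous (proceeds forward).

ΔG = -18.0 kJ/mol; the forward reaction is spontaneous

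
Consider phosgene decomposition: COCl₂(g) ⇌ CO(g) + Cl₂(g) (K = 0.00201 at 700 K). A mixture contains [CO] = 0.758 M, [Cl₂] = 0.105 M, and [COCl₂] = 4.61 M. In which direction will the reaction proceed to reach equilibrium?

reverse (toward reactants)

Q = [CO]·[Cl₂] / [COCl₂] = (0.758)·(0.105) / (4.61) = 0.0173
Q = 0.0173 > K = 0.00201, so the reverse reaction proceeds.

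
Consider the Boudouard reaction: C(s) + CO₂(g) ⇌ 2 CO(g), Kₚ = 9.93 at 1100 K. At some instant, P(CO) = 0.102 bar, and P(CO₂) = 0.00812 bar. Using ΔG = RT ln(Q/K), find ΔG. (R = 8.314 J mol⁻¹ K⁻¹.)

(C is a pure solid — omitted from Qₚ.)
Qₚ = P(CO)² / P(CO₂) = (0.102)² / (0.00812) = 1.28
ΔG = RT ln(Qₚ/Kₚ) = (8.314 J mol⁻¹ K⁻¹)(1100 K) × ln(1.28/9.93)
   = (9.145 kJ/mol)(-2.049) = -18.7 kJ/mol
ΔG < 0, so the forward reaction is spontaneous (proceeds forward).

ΔG = -18.7 kJ/mol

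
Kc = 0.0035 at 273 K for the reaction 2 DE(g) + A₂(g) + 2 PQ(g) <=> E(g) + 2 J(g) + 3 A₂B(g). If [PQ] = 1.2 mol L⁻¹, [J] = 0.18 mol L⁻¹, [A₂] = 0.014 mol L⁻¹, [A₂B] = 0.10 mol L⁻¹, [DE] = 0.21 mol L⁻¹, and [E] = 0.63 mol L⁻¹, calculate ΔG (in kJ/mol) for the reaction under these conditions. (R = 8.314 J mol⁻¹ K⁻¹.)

ΔG = 4.27 kJ/mol

Qc = [E]·[J]²·[A₂B]³ / ([DE]²·[A₂]·[PQ]²) = (0.63)·(0.18)²·(0.10)³ / ((0.21)²·(0.014)·(1.2)²) = 0.0230
ΔG = RT ln(Qc/Kc) = (8.314 J mol⁻¹ K⁻¹)(273 K) × ln(0.0230/0.0035)
   = (2.270 kJ/mol)(1.883) = 4.27 kJ/mol
ΔG > 0, so the forward reaction is non-spontaneous (proceeds in reverse).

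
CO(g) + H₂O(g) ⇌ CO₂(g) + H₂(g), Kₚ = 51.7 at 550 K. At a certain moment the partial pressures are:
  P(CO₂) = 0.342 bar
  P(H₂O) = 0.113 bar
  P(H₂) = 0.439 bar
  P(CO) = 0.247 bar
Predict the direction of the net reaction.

Qₚ = P(CO₂)·P(H₂) / (P(CO)·P(H₂O)) = (0.342)·(0.439) / ((0.247)·(0.113)) = 5.38
Qₚ = 5.38 < Kₚ = 51.7, so the forward reaction proceeds.

to the right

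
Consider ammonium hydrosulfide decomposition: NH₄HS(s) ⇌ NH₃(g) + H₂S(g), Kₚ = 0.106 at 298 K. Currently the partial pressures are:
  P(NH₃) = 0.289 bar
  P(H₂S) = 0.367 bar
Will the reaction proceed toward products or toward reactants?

at equilibrium

(NH₄HS is a pure solid — omitted from Qₚ.)
Qₚ = P(NH₃)·P(H₂S) = (0.289)·(0.367) = 0.106
Qₚ = 0.106 = Kₚ, so the system is already at equilibrium.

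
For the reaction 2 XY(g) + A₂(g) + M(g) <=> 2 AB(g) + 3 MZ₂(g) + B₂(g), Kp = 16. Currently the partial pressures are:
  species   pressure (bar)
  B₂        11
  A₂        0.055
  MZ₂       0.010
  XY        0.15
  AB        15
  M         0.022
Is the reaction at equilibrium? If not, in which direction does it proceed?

Qp = P(AB)²·P(MZ₂)³·P(B₂) / (P(XY)²·P(A₂)·P(M)) = (15)²·(0.010)³·(11) / ((0.15)²·(0.055)·(0.022)) = 91
Qp = 91 > Kp = 16, so the reverse reaction proceeds.

reverse (toward reactants)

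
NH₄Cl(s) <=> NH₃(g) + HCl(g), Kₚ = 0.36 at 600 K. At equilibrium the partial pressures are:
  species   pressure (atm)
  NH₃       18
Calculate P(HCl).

(NH₄Cl is a pure solid — omitted from Kₚ.)
At equilibrium, Kₚ = P(NH₃)·P(HCl) = 0.36.
(18)·(P(HCl)) = 0.36
P(HCl) = 0.0200 = 0.020 atm

P(HCl) = 0.020 atm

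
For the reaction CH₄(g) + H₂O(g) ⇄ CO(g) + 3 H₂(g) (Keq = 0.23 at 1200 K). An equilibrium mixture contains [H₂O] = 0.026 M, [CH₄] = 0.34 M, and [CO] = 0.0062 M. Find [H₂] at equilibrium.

[H₂] = 0.69 M

At equilibrium, Keq = [CO]·[H₂]³ / ([CH₄]·[H₂O]) = 0.23.
(0.0062)·([H₂])³ / ((0.34)·(0.026)) = 0.23
[H₂]³ = 0.328 ⇒ [H₂] = 0.69 M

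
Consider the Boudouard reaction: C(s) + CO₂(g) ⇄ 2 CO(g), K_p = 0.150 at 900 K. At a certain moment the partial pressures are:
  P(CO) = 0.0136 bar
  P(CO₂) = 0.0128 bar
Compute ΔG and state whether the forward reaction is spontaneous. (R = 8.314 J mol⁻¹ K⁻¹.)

(C is a pure solid — omitted from Q_p.)
Q_p = P(CO)² / P(CO₂) = (0.0136)² / (0.0128) = 0.0145
ΔG = RT ln(Q_p/K_p) = (8.314 J mol⁻¹ K⁻¹)(900 K) × ln(0.0145/0.150)
   = (7.483 kJ/mol)(-2.336) = -17.5 kJ/mol
ΔG < 0, so the forward reaction is spontaneous (proceeds forward).

ΔG = -17.5 kJ/mol; the forward reaction is spontaneous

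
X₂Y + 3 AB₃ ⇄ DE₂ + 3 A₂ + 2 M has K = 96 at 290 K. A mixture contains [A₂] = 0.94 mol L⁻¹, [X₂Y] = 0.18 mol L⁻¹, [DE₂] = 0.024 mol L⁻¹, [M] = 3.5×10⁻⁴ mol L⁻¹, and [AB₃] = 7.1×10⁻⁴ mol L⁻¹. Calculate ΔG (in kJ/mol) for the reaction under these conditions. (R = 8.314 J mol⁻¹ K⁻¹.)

ΔG = -2.24 kJ/mol

Q = [DE₂]·[A₂]³·[M]² / ([X₂Y]·[AB₃]³) = (0.024)·(0.94)³·(3.5×10⁻⁴)² / ((0.18)·(7.1×10⁻⁴)³) = 37.9
ΔG = RT ln(Q/K) = (8.314 J mol⁻¹ K⁻¹)(290 K) × ln(37.9/96)
   = (2.411 kJ/mol)(-0.9294) = -2.24 kJ/mol
ΔG < 0, so the forward reaction is spontaneous (proceeds forward).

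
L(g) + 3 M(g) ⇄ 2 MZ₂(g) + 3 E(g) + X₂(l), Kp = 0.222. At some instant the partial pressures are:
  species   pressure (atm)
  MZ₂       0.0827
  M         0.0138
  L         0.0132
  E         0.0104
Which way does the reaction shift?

at equilibrium

(X₂ is a pure liquid — omitted from Qp.)
Qp = P(MZ₂)²·P(E)³ / (P(L)·P(M)³) = (0.0827)²·(0.0104)³ / ((0.0132)·(0.0138)³) = 0.222
Qp = 0.222 = Kp, so the system is already at equilibrium.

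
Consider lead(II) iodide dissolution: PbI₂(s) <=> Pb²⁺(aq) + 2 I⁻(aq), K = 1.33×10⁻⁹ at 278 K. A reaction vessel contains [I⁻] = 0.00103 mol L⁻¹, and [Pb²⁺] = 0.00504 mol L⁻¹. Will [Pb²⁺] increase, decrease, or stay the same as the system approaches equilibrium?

(PbI₂ is a pure solid — omitted from Q.)
Q = [Pb²⁺]·[I⁻]² = (0.00504)·(0.00103)² = 5.35×10⁻⁹
Q = 5.35×10⁻⁹ > K = 1.33×10⁻⁹: net reverse reaction.
Pb²⁺ is a product, so it decreases.

decrease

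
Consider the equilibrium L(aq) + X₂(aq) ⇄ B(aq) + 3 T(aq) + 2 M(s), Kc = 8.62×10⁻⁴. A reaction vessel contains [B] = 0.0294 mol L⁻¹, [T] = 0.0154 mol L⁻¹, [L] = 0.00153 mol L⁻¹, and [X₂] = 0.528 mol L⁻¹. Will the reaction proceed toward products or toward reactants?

(M is a pure solid — omitted from Qc.)
Qc = [B]·[T]³ / ([L]·[X₂]) = (0.0294)·(0.0154)³ / ((0.00153)·(0.528)) = 1.33×10⁻⁴
Qc = 1.33×10⁻⁴ < Kc = 8.62×10⁻⁴, so the forward reaction proceeds.

toward products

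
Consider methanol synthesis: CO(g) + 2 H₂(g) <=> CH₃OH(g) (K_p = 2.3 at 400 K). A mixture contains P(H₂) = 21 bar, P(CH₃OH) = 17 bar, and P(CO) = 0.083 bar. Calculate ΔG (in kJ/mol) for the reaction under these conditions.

ΔG = -5.32 kJ/mol

Q_p = P(CH₃OH) / (P(CO)·P(H₂)²) = (17) / ((0.083)·(21)²) = 0.464
ΔG = RT ln(Q_p/K_p) = (8.314 J mol⁻¹ K⁻¹)(400 K) × ln(0.464/2.3)
   = (3.326 kJ/mol)(-1.601) = -5.32 kJ/mol
ΔG < 0, so the forward reaction is spontaneous (proceeds forward).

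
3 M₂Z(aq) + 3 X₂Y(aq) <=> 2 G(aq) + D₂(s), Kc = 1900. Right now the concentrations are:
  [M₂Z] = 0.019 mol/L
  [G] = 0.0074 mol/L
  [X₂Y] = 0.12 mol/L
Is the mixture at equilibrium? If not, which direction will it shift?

no; Q > K, reaction proceeds in reverse

(D₂ is a pure solid — omitted from Qc.)
Qc = [G]² / ([M₂Z]³·[X₂Y]³) = (0.0074)² / ((0.019)³·(0.12)³) = 4600
Qc = 4600 > Kc = 1900: net reverse reaction.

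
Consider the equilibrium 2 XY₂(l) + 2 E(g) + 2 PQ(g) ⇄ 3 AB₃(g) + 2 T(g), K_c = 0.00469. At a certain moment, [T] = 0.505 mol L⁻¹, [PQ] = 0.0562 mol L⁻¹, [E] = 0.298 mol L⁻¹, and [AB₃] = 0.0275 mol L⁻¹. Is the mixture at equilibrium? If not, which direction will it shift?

(XY₂ is a pure liquid — omitted from Q_c.)
Q_c = [AB₃]³·[T]² / ([E]²·[PQ]²) = (0.0275)³·(0.505)² / ((0.298)²·(0.0562)²) = 0.0189
Q_c = 0.0189 > K_c = 0.00469: net reverse reaction.

no; Q > K, reaction proceeds in reverse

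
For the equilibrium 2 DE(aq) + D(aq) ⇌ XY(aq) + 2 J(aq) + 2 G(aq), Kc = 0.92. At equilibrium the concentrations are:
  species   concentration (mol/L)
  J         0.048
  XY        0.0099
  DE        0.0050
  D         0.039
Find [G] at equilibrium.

At equilibrium, Kc = [XY]·[J]²·[G]² / ([DE]²·[D]) = 0.92.
(0.0099)·(0.048)²·([G])² / ((0.0050)²·(0.039)) = 0.92
[G]² = 0.0393 ⇒ [G] = 0.20 mol/L

[G] = 0.20 mol/L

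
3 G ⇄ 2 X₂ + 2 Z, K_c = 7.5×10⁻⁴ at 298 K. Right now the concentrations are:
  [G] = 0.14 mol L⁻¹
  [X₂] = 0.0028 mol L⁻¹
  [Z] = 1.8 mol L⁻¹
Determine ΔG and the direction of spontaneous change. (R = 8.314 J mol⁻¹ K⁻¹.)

Q_c = [X₂]²·[Z]² / [G]³ = (0.0028)²·(1.8)² / (0.14)³ = 0.00926
ΔG = RT ln(Q_c/K_c) = (8.314 J mol⁻¹ K⁻¹)(298 K) × ln(0.00926/7.5×10⁻⁴)
   = (2.478 kJ/mol)(2.513) = 6.23 kJ/mol
ΔG > 0, so the forward reaction is non-spontaneous (proceeds in reverse).

ΔG = 6.23 kJ/mol; the forward reaction is non-spontaneous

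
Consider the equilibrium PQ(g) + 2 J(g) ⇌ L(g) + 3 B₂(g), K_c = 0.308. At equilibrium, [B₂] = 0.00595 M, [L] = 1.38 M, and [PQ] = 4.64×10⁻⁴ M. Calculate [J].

[J] = 0.0451 M

At equilibrium, K_c = [L]·[B₂]³ / ([PQ]·[J]²) = 0.308.
(1.38)·(0.00595)³ / ((4.64×10⁻⁴)·([J])²) = 0.308
[J]² = 0.00203 ⇒ [J] = 0.0451 M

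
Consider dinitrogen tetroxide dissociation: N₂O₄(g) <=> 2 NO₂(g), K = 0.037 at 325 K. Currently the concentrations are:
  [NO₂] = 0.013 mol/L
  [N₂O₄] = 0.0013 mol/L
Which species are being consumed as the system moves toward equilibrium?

NO₂ (products)

Q = [NO₂]² / [N₂O₄] = (0.013)² / (0.0013) = 0.13
Q = 0.13 > K = 0.037: net reverse reaction.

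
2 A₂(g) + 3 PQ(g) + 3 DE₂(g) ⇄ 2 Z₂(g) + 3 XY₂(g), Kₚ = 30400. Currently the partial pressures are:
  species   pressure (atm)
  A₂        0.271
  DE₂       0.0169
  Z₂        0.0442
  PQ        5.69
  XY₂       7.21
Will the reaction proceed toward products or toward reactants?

in the forward direction

Qₚ = P(Z₂)²·P(XY₂)³ / (P(A₂)²·P(PQ)³·P(DE₂)³) = (0.0442)²·(7.21)³ / ((0.271)²·(5.69)³·(0.0169)³) = 11200
Qₚ = 11200 < Kₚ = 30400, so the forward reaction proceeds.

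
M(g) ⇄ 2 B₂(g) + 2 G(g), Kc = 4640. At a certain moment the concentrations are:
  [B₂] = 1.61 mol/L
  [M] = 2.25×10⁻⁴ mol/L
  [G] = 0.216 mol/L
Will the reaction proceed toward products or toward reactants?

toward products

Qc = [B₂]²·[G]² / [M] = (1.61)²·(0.216)² / (2.25×10⁻⁴) = 537
Qc = 537 < Kc = 4640, so the forward reaction proceeds.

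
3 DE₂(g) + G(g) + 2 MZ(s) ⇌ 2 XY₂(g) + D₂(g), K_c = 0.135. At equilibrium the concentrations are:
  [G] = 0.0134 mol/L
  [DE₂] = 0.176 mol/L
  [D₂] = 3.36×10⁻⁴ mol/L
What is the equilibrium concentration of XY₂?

[XY₂] = 0.171 mol/L

(MZ is a pure solid — omitted from K_c.)
At equilibrium, K_c = [XY₂]²·[D₂] / ([DE₂]³·[G]) = 0.135.
([XY₂])²·(3.36×10⁻⁴) / ((0.176)³·(0.0134)) = 0.135
[XY₂]² = 0.0294 ⇒ [XY₂] = 0.171 mol/L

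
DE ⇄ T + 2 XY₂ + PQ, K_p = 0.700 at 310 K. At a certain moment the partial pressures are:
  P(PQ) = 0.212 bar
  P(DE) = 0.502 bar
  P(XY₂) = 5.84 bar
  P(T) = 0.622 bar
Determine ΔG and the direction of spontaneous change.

ΔG = 6.57 kJ/mol; the forward reaction is non-spontaneous

Q_p = P(T)·P(XY₂)²·P(PQ) / P(DE) = (0.622)·(5.84)²·(0.212) / (0.502) = 8.96
ΔG = RT ln(Q_p/K_p) = (8.314 J mol⁻¹ K⁻¹)(310 K) × ln(8.96/0.700)
   = (2.577 kJ/mol)(2.549) = 6.57 kJ/mol
ΔG > 0, so the forward reaction is non-spontaneous (proceeds in reverse).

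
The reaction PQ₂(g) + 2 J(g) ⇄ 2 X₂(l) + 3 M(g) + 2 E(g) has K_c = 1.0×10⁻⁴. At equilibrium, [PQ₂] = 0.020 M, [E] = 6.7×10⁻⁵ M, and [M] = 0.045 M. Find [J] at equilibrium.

[J] = 4.5×10⁻⁴ M

(X₂ is a pure liquid — omitted from K_c.)
At equilibrium, K_c = [M]³·[E]² / ([PQ₂]·[J]²) = 1.0×10⁻⁴.
(0.045)³·(6.7×10⁻⁵)² / ((0.020)·([J])²) = 1.0×10⁻⁴
[J]² = 2.05×10⁻⁷ ⇒ [J] = 4.5×10⁻⁴ M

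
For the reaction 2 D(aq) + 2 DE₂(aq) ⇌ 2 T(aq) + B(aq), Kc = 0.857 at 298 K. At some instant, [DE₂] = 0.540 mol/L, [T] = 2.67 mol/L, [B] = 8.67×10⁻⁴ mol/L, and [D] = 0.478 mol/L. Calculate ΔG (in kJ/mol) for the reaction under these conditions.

Qc = [T]²·[B] / ([D]²·[DE₂]²) = (2.67)²·(8.67×10⁻⁴) / ((0.478)²·(0.540)²) = 0.0928
ΔG = RT ln(Qc/Kc) = (8.314 J mol⁻¹ K⁻¹)(298 K) × ln(0.0928/0.857)
   = (2.478 kJ/mol)(-2.223) = -5.51 kJ/mol
ΔG < 0, so the forward reaction is spontaneous (proceeds forward).

ΔG = -5.51 kJ/mol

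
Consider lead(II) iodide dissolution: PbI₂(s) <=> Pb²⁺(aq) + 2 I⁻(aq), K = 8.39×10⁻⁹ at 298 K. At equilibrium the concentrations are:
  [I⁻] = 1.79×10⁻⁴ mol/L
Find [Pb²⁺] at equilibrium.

[Pb²⁺] = 0.262 mol/L

(PbI₂ is a pure solid — omitted from K.)
At equilibrium, K = [Pb²⁺]·[I⁻]² = 8.39×10⁻⁹.
([Pb²⁺])·(1.79×10⁻⁴)² = 8.39×10⁻⁹
[Pb²⁺] = 0.262 mol/L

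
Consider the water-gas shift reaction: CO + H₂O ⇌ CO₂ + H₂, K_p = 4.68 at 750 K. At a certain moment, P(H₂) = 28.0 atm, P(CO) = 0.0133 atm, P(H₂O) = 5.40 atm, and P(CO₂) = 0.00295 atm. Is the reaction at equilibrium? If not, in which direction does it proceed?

in the forward direction

Q_p = P(CO₂)·P(H₂) / (P(CO)·P(H₂O)) = (0.00295)·(28.0) / ((0.0133)·(5.40)) = 1.15
Q_p = 1.15 < K_p = 4.68, so the forward reaction proceeds.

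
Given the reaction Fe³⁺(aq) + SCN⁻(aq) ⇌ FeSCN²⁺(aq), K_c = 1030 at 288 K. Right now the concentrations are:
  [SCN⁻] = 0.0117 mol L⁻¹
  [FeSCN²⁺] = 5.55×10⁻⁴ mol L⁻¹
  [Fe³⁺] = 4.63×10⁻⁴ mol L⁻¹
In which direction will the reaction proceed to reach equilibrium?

Q_c = [FeSCN²⁺] / ([Fe³⁺]·[SCN⁻]) = (5.55×10⁻⁴) / ((4.63×10⁻⁴)·(0.0117)) = 102
Q_c = 102 < K_c = 1030, so the forward reaction proceeds.

forward (toward products)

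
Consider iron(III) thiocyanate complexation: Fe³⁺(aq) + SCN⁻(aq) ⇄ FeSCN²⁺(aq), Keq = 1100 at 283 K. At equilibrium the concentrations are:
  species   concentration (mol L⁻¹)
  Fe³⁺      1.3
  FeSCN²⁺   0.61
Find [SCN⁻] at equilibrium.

[SCN⁻] = 4.3×10⁻⁴ mol L⁻¹

At equilibrium, Keq = [FeSCN²⁺] / ([Fe³⁺]·[SCN⁻]) = 1100.
(0.61) / ((1.3)·([SCN⁻])) = 1100
[SCN⁻] = 4.27×10⁻⁴ = 4.3×10⁻⁴ mol L⁻¹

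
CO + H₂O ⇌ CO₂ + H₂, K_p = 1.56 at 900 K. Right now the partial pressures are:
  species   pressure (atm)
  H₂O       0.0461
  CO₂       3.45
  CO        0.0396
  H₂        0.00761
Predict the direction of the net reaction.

Q_p = P(CO₂)·P(H₂) / (P(CO)·P(H₂O)) = (3.45)·(0.00761) / ((0.0396)·(0.0461)) = 14.4
Q_p = 14.4 > K_p = 1.56, so the reverse reaction proceeds.

in the reverse direction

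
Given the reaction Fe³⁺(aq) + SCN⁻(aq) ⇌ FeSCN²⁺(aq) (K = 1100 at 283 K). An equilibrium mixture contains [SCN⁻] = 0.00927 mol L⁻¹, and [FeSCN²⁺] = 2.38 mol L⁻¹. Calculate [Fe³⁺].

At equilibrium, K = [FeSCN²⁺] / ([Fe³⁺]·[SCN⁻]) = 1100.
(2.38) / (([Fe³⁺])·(0.00927)) = 1100
[Fe³⁺] = 0.233 mol L⁻¹

[Fe³⁺] = 0.233 mol L⁻¹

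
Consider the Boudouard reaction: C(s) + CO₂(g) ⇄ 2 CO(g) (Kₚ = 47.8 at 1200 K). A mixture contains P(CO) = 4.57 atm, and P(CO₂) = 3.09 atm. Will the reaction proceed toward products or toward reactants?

toward products

(C is a pure solid — omitted from Qₚ.)
Qₚ = P(CO)² / P(CO₂) = (4.57)² / (3.09) = 6.76
Qₚ = 6.76 < Kₚ = 47.8, so the forward reaction proceeds.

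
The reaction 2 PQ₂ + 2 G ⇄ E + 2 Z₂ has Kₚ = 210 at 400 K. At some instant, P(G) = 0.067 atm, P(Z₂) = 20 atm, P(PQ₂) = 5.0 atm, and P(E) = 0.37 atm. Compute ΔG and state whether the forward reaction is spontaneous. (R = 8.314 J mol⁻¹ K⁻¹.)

Qₚ = P(E)·P(Z₂)² / (P(PQ₂)²·P(G)²) = (0.37)·(20)² / ((5.0)²·(0.067)²) = 1320
ΔG = RT ln(Qₚ/Kₚ) = (8.314 J mol⁻¹ K⁻¹)(400 K) × ln(1320/210)
   = (3.326 kJ/mol)(1.838) = 6.11 kJ/mol
ΔG > 0, so the forward reaction is non-spontaneous (proceeds in reverse).

ΔG = 6.11 kJ/mol; the forward reaction is non-spontaneous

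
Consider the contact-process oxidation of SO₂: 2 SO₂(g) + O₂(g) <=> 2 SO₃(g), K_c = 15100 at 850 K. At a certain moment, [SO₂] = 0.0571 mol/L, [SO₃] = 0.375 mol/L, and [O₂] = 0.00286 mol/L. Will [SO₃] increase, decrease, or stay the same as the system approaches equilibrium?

Q_c = [SO₃]² / ([SO₂]²·[O₂]) = (0.375)² / ((0.0571)²·(0.00286)) = 15100
Q_c = 15100 = K_c; the system is at equilibrium.

stay the same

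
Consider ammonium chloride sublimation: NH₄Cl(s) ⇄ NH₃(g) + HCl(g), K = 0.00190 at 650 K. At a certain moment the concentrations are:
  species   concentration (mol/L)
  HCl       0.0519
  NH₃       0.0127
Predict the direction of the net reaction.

to the right

(NH₄Cl is a pure solid — omitted from Q.)
Q = [NH₃]·[HCl] = (0.0127)·(0.0519) = 6.59×10⁻⁴
Q = 6.59×10⁻⁴ < K = 0.00190, so the forward reaction proceeds.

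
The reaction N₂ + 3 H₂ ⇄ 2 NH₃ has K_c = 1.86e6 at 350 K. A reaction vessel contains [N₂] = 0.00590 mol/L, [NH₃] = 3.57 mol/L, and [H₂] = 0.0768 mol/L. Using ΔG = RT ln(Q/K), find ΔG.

Q_c = [NH₃]² / ([N₂]·[H₂]³) = (3.57)² / ((0.00590)·(0.0768)³) = 4.77e6
ΔG = RT ln(Q_c/K_c) = (8.314 J mol⁻¹ K⁻¹)(350 K) × ln(4.77e6/1.86e6)
   = (2.910 kJ/mol)(0.9418) = 2.74 kJ/mol
ΔG > 0, so the forward reaction is non-spontaneous (proceeds in reverse).

ΔG = 2.74 kJ/mol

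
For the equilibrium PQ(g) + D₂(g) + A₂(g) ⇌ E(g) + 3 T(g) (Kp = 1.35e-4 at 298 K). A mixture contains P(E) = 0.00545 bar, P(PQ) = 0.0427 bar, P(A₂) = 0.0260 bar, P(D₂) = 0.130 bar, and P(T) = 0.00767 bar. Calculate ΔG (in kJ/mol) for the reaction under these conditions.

ΔG = -5.13 kJ/mol

Qp = P(E)·P(T)³ / (P(PQ)·P(D₂)·P(A₂)) = (0.00545)·(0.00767)³ / ((0.0427)·(0.130)·(0.0260)) = 1.70e-5
ΔG = RT ln(Qp/Kp) = (8.314 J mol⁻¹ K⁻¹)(298 K) × ln(1.70e-5/1.35e-4)
   = (2.478 kJ/mol)(-2.072) = -5.13 kJ/mol
ΔG < 0, so the forward reaction is spontaneous (proceeds forward).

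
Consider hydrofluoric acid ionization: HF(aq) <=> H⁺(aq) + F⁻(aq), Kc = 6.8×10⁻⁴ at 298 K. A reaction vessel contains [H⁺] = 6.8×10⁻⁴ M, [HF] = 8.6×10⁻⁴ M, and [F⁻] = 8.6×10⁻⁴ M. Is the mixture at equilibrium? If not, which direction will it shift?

yes, at equilibrium

Qc = [H⁺]·[F⁻] / [HF] = (6.8×10⁻⁴)·(8.6×10⁻⁴) / (8.6×10⁻⁴) = 6.8×10⁻⁴
Qc = 6.8×10⁻⁴ = Kc; the system is at equilibrium.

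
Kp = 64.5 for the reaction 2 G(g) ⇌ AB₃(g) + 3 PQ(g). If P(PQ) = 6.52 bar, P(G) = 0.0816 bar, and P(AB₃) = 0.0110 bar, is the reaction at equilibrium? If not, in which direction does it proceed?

Qp = P(AB₃)·P(PQ)³ / P(G)² = (0.0110)·(6.52)³ / (0.0816)² = 458
Qp = 458 > Kp = 64.5, so the reverse reaction proceeds.

toward reactants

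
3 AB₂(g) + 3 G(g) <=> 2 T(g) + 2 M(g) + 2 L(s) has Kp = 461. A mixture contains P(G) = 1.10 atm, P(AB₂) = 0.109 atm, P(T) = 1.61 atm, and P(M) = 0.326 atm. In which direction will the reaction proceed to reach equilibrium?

to the right

(L is a pure solid — omitted from Qp.)
Qp = P(T)²·P(M)² / (P(AB₂)³·P(G)³) = (1.61)²·(0.326)² / ((0.109)³·(1.10)³) = 160
Qp = 160 < Kp = 461, so the forward reaction proceeds.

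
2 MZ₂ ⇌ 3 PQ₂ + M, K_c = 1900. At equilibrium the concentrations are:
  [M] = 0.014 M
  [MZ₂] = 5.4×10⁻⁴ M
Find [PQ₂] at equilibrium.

At equilibrium, K_c = [PQ₂]³·[M] / [MZ₂]² = 1900.
([PQ₂])³·(0.014) / (5.4×10⁻⁴)² = 1900
[PQ₂]³ = 0.0396 ⇒ [PQ₂] = 0.34 M

[PQ₂] = 0.34 M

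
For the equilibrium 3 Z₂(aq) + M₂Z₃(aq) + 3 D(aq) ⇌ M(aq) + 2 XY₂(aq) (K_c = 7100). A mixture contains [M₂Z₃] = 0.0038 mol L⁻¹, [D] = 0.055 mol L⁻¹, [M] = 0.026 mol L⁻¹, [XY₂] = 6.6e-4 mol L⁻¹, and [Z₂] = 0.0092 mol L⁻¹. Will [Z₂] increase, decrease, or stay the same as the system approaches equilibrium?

Q_c = [M]·[XY₂]² / ([Z₂]³·[M₂Z₃]·[D]³) = (0.026)·(6.6e-4)² / ((0.0092)³·(0.0038)·(0.055)³) = 23000
Q_c = 23000 > K_c = 7100: net reverse reaction.
Z₂ is a reactant, so it increases.

increase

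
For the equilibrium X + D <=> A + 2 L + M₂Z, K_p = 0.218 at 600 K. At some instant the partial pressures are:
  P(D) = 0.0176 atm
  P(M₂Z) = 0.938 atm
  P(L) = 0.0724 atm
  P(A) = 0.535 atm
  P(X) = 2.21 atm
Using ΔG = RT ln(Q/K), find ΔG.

ΔG = -5.84 kJ/mol

Q_p = P(A)·P(L)²·P(M₂Z) / (P(X)·P(D)) = (0.535)·(0.0724)²·(0.938) / ((2.21)·(0.0176)) = 0.0676
ΔG = RT ln(Q_p/K_p) = (8.314 J mol⁻¹ K⁻¹)(600 K) × ln(0.0676/0.218)
   = (4.988 kJ/mol)(-1.171) = -5.84 kJ/mol
ΔG < 0, so the forward reaction is spontaneous (proceeds forward).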